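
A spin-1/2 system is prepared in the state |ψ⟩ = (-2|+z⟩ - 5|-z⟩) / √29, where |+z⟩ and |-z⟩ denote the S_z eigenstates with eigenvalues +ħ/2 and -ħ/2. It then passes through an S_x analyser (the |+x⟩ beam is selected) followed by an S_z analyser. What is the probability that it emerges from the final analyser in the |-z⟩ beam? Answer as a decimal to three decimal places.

0.422

First analyser (S_x): P(|+x⟩) = |⟨+x|ψ⟩|² = 49/58.
After stage 1 the state is |+x⟩; P(|-z⟩) = |⟨-z|+x⟩|² = 1/2.
Joint probability = 49/58 × 1/2 = 0.422.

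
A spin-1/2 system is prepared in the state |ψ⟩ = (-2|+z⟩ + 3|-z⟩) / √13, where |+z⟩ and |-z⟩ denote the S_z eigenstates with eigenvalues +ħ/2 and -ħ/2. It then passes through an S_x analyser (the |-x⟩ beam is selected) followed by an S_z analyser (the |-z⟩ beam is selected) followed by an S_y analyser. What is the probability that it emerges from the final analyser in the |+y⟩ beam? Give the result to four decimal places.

0.2404

First analyser (S_x): P(|-x⟩) = |⟨-x|ψ⟩|² = 25/26.
After stage 1 the state is |-x⟩; P(|-z⟩) = |⟨-z|-x⟩|² = 1/2.
After stage 2 the state is |-z⟩; P(|+y⟩) = |⟨+y|-z⟩|² = 1/2.
Joint probability = 25/26 × 1/2 × 1/2 = 0.2404.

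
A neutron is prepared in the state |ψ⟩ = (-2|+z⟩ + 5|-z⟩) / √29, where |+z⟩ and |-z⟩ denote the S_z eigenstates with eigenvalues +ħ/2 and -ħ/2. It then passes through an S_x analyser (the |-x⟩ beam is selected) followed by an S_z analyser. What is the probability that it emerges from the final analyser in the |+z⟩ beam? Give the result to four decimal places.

First analyser (S_x): P(|-x⟩) = |⟨-x|ψ⟩|² = 49/58.
After stage 1 the state is |-x⟩; P(|+z⟩) = |⟨+z|-x⟩|² = 1/2.
Joint probability = 49/58 × 1/2 = 0.4224.

0.4224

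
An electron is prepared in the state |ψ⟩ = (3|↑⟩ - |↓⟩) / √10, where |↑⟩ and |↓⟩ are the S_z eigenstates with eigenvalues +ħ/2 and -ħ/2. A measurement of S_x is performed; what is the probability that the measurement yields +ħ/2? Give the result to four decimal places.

|+x⟩ = (|↑⟩ + |↓⟩)/√2, so ⟨+x|ψ⟩ = (2) / (√2·√10).
P = |2|² / 20 = 4/20.

0.2000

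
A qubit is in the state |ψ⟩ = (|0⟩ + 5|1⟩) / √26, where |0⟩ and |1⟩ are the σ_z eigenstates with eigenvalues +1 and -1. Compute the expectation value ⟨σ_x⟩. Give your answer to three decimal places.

0.385

⟨σ_x⟩ = 2 Re(a* b)/(|a|²+|b|²) with a = 1, b = 5.
a* b = 5, so ⟨σ_x⟩ = 10/26.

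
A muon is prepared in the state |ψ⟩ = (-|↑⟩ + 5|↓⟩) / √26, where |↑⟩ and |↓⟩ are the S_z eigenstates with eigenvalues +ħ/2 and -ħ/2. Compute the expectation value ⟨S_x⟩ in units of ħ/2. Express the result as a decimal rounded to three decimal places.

-0.385

⟨σ_x⟩ = 2 Re(a* b)/(|a|²+|b|²) with a = -1, b = 5.
a* b = -5, so ⟨σ_x⟩ = -10/26.
⟨S_x⟩ = (ħ/2)·⟨σ_x⟩.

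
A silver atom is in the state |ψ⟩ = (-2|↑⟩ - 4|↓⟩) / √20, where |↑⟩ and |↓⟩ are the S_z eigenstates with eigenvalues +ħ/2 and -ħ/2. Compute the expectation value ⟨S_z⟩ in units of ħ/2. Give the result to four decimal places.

⟨σ_z⟩ = |a|² - |b|² divided by |a|²+|b|², with a, b the |↑⟩, |↓⟩ amplitudes.
= (4 - 16)/20 = -12/20.
⟨S_z⟩ = (ħ/2)·⟨σ_z⟩.

-0.6000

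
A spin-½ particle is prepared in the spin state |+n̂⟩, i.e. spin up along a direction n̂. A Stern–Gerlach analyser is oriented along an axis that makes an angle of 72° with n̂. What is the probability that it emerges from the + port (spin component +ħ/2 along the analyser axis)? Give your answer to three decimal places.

0.655

For spin-½, the probability of finding spin-up along an axis at angle θ to the initial spin direction is cos²(θ/2); spin-down is sin²(θ/2).
θ = 72°, so P = cos²(36°) ≈ 0.655.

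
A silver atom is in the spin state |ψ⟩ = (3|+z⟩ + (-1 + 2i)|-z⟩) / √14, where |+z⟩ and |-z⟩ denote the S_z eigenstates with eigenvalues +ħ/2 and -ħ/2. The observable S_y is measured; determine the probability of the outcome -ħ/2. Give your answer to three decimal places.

|-y⟩ = (|+z⟩ - i|-z⟩)/√2, so ⟨-y|ψ⟩ = (1 - i) / (√2·√14).
P = |1 - i|² / 28 = 2/28.

0.071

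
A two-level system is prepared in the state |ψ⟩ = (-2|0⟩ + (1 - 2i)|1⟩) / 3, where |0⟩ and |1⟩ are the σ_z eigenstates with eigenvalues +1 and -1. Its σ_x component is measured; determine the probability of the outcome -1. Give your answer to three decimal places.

0.722

|-x⟩ = (|0⟩ - |1⟩)/√2, so ⟨-x|ψ⟩ = (-3 + 2i) / (√2·3).
P = |-3 + 2i|² / 18 = 13/18.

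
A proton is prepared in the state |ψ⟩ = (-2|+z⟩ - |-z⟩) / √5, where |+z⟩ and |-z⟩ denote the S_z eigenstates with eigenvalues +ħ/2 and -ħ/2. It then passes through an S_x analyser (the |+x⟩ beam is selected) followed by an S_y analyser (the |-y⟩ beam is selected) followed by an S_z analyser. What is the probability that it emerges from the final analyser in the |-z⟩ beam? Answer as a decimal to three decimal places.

First analyser (S_x): P(|+x⟩) = |⟨+x|ψ⟩|² = 9/10.
After stage 1 the state is |+x⟩; P(|-y⟩) = |⟨-y|+x⟩|² = 1/2.
After stage 2 the state is |-y⟩; P(|-z⟩) = |⟨-z|-y⟩|² = 1/2.
Joint probability = 9/10 × 1/2 × 1/2 = 0.225.

0.225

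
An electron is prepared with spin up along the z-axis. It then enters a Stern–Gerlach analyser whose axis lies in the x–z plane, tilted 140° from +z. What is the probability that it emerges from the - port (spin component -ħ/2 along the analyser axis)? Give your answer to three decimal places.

0.883

For spin-½, the probability of finding spin-up along an axis at angle θ to the initial spin direction is cos²(θ/2); spin-down is sin²(θ/2).
θ = 140°, so P = sin²(70°) ≈ 0.883.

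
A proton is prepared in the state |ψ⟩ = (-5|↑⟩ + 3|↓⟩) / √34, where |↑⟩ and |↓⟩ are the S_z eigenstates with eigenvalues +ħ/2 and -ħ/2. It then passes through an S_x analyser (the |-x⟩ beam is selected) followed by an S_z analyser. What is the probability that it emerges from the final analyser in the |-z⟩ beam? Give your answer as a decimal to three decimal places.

First analyser (S_x): P(|-x⟩) = |⟨-x|ψ⟩|² = 64/68.
After stage 1 the state is |-x⟩; P(|-z⟩) = |⟨-z|-x⟩|² = 1/2.
Joint probability = 64/68 × 1/2 = 0.471.

0.471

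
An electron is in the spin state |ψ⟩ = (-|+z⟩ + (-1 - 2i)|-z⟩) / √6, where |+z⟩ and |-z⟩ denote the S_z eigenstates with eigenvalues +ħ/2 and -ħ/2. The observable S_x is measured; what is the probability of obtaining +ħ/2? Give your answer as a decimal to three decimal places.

0.667

|+x⟩ = (|+z⟩ + |-z⟩)/√2, so ⟨+x|ψ⟩ = (-2 - 2i) / (√2·√6).
P = |-2 - 2i|² / 12 = 8/12.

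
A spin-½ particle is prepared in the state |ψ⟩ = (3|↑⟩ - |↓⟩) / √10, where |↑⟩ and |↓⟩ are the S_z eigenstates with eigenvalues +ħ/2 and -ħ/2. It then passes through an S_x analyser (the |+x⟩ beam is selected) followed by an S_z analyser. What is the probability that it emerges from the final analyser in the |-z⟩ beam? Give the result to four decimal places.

First analyser (S_x): P(|+x⟩) = |⟨+x|ψ⟩|² = 4/20.
After stage 1 the state is |+x⟩; P(|-z⟩) = |⟨-z|+x⟩|² = 1/2.
Joint probability = 4/20 × 1/2 = 0.1000.

0.1000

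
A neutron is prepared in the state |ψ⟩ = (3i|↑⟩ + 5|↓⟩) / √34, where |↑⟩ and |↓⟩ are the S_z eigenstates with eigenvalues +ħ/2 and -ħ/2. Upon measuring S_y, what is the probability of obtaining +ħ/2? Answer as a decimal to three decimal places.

|+y⟩ = (|↑⟩ + i|↓⟩)/√2, so ⟨+y|ψ⟩ = (-2i) / (√2·√34).
P = |-2i|² / 68 = 4/68.

0.059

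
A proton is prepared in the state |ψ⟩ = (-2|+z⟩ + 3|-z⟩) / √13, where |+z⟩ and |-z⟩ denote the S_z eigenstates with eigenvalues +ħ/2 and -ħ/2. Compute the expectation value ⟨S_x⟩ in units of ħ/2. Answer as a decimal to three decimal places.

⟨σ_x⟩ = 2 Re(a* b)/(|a|²+|b|²) with a = -2, b = 3.
a* b = -6, so ⟨σ_x⟩ = -12/13.
⟨S_x⟩ = (ħ/2)·⟨σ_x⟩.

-0.923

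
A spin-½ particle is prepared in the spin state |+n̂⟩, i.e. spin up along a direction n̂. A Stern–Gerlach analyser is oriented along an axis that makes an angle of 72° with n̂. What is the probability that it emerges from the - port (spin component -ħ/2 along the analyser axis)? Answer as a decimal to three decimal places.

0.345

For spin-½, the probability of finding spin-up along an axis at angle θ to the initial spin direction is cos²(θ/2); spin-down is sin²(θ/2).
θ = 72°, so P = sin²(36°) ≈ 0.345.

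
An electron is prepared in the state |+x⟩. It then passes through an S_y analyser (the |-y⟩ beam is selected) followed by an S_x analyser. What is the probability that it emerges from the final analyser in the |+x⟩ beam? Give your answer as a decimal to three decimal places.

0.250

First analyser (S_y): from |+x⟩, P(|-y⟩) = 1/2.
After stage 1 the state is |-y⟩; P(|+x⟩) = |⟨+x|-y⟩|² = 1/2.
Joint probability = 1/2 × 1/2 = 0.250.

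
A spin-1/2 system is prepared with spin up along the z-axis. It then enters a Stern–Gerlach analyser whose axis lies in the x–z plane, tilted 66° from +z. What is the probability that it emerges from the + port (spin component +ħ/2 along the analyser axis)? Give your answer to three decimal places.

0.703

For spin-½, the probability of finding spin-up along an axis at angle θ to the initial spin direction is cos²(θ/2); spin-down is sin²(θ/2).
θ = 66°, so P = cos²(33°) ≈ 0.703.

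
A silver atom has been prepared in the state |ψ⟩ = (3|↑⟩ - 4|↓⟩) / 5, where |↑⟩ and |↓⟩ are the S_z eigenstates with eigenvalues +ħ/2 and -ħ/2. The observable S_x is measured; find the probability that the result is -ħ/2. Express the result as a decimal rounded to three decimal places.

0.980

|-x⟩ = (|↑⟩ - |↓⟩)/√2, so ⟨-x|ψ⟩ = (7) / (√2·5).
P = |7|² / 50 = 49/50.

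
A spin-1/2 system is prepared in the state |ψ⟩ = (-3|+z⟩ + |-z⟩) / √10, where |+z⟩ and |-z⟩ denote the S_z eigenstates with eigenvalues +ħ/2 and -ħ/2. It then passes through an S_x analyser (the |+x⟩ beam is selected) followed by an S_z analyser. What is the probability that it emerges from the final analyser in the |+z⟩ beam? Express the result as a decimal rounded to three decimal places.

0.100

First analyser (S_x): P(|+x⟩) = |⟨+x|ψ⟩|² = 4/20.
After stage 1 the state is |+x⟩; P(|+z⟩) = |⟨+z|+x⟩|² = 1/2.
Joint probability = 4/20 × 1/2 = 0.100.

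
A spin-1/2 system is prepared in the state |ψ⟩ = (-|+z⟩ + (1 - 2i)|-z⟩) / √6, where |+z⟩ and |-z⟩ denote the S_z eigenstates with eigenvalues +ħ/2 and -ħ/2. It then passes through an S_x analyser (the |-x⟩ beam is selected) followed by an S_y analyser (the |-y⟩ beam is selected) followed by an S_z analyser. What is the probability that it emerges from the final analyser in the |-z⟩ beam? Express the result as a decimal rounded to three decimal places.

First analyser (S_x): P(|-x⟩) = |⟨-x|ψ⟩|² = 8/12.
After stage 1 the state is |-x⟩; P(|-y⟩) = |⟨-y|-x⟩|² = 1/2.
After stage 2 the state is |-y⟩; P(|-z⟩) = |⟨-z|-y⟩|² = 1/2.
Joint probability = 8/12 × 1/2 × 1/2 = 0.167.

0.167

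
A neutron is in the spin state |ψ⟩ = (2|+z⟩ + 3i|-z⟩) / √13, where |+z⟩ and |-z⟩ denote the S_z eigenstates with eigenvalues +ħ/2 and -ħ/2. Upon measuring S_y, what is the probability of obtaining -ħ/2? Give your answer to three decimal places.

0.038

|-y⟩ = (|+z⟩ - i|-z⟩)/√2, so ⟨-y|ψ⟩ = (-1) / (√2·√13).
P = |-1|² / 26 = 1/26.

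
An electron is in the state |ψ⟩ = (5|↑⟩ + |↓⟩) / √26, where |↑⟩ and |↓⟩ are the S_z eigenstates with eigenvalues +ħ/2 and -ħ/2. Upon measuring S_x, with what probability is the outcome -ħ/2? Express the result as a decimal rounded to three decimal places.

0.308

|-x⟩ = (|↑⟩ - |↓⟩)/√2, so ⟨-x|ψ⟩ = (4) / (√2·√26).
P = |4|² / 52 = 16/52.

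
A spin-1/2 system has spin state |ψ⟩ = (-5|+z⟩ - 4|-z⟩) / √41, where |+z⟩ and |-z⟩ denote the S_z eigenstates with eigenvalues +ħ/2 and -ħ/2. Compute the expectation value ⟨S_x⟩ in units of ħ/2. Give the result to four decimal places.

0.9756

⟨σ_x⟩ = 2 Re(a* b)/(|a|²+|b|²) with a = -5, b = -4.
a* b = 20, so ⟨σ_x⟩ = 40/41.
⟨S_x⟩ = (ħ/2)·⟨σ_x⟩.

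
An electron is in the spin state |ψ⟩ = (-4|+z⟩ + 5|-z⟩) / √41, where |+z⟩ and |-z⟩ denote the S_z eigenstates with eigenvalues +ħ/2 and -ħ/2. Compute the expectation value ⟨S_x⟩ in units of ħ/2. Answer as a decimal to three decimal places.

-0.976

⟨σ_x⟩ = 2 Re(a* b)/(|a|²+|b|²) with a = -4, b = 5.
a* b = -20, so ⟨σ_x⟩ = -40/41.
⟨S_x⟩ = (ħ/2)·⟨σ_x⟩.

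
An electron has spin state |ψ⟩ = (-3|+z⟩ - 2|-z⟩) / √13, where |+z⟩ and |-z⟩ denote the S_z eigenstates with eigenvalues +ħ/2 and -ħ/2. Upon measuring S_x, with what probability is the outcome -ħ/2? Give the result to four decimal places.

0.0385

|-x⟩ = (|+z⟩ - |-z⟩)/√2, so ⟨-x|ψ⟩ = (-1) / (√2·√13).
P = |-1|² / 26 = 1/26.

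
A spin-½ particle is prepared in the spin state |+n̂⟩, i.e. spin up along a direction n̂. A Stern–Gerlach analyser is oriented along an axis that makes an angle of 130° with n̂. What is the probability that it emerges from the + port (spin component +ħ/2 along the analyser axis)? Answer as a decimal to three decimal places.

For spin-½, the probability of finding spin-up along an axis at angle θ to the initial spin direction is cos²(θ/2); spin-down is sin²(θ/2).
θ = 130°, so P = cos²(65°) ≈ 0.179.

0.179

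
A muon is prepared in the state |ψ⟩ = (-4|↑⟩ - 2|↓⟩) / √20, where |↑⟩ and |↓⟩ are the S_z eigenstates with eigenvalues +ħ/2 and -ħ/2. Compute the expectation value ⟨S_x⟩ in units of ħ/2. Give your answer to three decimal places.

⟨σ_x⟩ = 2 Re(a* b)/(|a|²+|b|²) with a = -4, b = -2.
a* b = 8, so ⟨σ_x⟩ = 16/20.
⟨S_x⟩ = (ħ/2)·⟨σ_x⟩.

0.800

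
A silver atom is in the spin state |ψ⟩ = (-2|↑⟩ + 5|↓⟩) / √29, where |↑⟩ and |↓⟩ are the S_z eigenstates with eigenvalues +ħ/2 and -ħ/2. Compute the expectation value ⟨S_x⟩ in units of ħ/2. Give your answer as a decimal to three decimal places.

-0.690

⟨σ_x⟩ = 2 Re(a* b)/(|a|²+|b|²) with a = -2, b = 5.
a* b = -10, so ⟨σ_x⟩ = -20/29.
⟨S_x⟩ = (ħ/2)·⟨σ_x⟩.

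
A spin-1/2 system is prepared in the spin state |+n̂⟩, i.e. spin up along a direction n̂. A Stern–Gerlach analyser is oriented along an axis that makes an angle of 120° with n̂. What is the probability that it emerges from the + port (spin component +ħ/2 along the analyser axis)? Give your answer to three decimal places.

For spin-½, the probability of finding spin-up along an axis at angle θ to the initial spin direction is cos²(θ/2); spin-down is sin²(θ/2).
θ = 120°, so P = cos²(60°) ≈ 0.250.

0.250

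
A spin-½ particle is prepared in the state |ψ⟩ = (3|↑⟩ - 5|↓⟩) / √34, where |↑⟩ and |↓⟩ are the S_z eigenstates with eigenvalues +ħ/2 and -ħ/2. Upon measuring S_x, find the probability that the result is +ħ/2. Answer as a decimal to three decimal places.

0.059

|+x⟩ = (|↑⟩ + |↓⟩)/√2, so ⟨+x|ψ⟩ = (-2) / (√2·√34).
P = |-2|² / 68 = 4/68.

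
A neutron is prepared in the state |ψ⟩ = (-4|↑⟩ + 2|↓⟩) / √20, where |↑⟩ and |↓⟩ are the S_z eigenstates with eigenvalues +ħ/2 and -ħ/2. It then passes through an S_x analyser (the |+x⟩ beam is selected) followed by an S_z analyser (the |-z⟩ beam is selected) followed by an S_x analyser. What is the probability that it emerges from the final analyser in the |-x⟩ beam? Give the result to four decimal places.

0.0250

First analyser (S_x): P(|+x⟩) = |⟨+x|ψ⟩|² = 4/40.
After stage 1 the state is |+x⟩; P(|-z⟩) = |⟨-z|+x⟩|² = 1/2.
After stage 2 the state is |-z⟩; P(|-x⟩) = |⟨-x|-z⟩|² = 1/2.
Joint probability = 4/40 × 1/2 × 1/2 = 0.0250.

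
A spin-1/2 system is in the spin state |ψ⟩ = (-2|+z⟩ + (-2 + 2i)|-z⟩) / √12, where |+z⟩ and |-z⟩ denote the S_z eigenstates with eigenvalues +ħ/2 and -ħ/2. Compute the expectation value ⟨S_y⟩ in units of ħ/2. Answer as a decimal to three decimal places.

⟨σ_y⟩ = 2 Im(a* b)/(|a|²+|b|²) with a = -2, b = (-2 + 2i).
a* b = (4 - 4i), so ⟨σ_y⟩ = -8/12.
⟨S_y⟩ = (ħ/2)·⟨σ_y⟩.

-0.667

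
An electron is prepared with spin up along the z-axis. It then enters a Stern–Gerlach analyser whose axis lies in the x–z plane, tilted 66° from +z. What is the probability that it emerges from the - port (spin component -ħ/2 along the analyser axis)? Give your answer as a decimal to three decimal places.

For spin-½, the probability of finding spin-up along an axis at angle θ to the initial spin direction is cos²(θ/2); spin-down is sin²(θ/2).
θ = 66°, so P = sin²(33°) ≈ 0.297.

0.297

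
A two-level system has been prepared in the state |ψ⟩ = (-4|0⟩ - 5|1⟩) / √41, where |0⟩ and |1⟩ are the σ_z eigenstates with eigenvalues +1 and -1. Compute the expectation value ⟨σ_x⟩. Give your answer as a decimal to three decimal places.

0.976

⟨σ_x⟩ = 2 Re(a* b)/(|a|²+|b|²) with a = -4, b = -5.
a* b = 20, so ⟨σ_x⟩ = 40/41.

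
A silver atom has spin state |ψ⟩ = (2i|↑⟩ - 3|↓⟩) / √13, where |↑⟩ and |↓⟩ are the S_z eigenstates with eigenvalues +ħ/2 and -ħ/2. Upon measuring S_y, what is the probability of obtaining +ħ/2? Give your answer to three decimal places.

|+y⟩ = (|↑⟩ + i|↓⟩)/√2, so ⟨+y|ψ⟩ = (5i) / (√2·√13).
P = |5i|² / 26 = 25/26.

0.962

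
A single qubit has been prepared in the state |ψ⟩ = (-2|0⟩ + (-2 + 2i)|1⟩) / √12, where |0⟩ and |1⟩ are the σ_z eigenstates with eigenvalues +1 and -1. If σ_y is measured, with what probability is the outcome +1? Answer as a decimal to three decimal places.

0.167

|+y⟩ = (|0⟩ + i|1⟩)/√2, so ⟨+y|ψ⟩ = (2i) / (√2·√12).
P = |2i|² / 24 = 4/24.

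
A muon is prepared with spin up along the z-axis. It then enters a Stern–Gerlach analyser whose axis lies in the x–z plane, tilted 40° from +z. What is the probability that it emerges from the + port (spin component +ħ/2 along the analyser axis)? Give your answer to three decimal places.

0.883

For spin-½, the probability of finding spin-up along an axis at angle θ to the initial spin direction is cos²(θ/2); spin-down is sin²(θ/2).
θ = 40°, so P = cos²(20°) ≈ 0.883.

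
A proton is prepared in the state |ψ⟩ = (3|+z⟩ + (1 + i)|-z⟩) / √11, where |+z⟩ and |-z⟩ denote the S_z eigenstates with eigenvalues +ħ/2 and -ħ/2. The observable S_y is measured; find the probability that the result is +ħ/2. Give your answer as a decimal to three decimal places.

0.773

|+y⟩ = (|+z⟩ + i|-z⟩)/√2, so ⟨+y|ψ⟩ = (4 - i) / (√2·√11).
P = |4 - i|² / 22 = 17/22.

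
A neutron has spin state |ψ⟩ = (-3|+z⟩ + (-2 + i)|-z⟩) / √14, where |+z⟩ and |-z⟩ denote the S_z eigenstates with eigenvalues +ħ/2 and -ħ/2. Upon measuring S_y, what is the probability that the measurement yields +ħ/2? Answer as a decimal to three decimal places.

|+y⟩ = (|+z⟩ + i|-z⟩)/√2, so ⟨+y|ψ⟩ = (-2 + 2i) / (√2·√14).
P = |-2 + 2i|² / 28 = 8/28.

0.286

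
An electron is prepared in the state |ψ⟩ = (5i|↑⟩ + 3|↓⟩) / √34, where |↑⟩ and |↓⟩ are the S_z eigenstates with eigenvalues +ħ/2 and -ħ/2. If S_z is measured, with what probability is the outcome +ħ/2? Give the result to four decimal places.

0.7353

The +ħ/2 outcome corresponds to |↑⟩. Its amplitude in |ψ⟩ is 5i/√34.
P = |5i|² / 34 = 25/34.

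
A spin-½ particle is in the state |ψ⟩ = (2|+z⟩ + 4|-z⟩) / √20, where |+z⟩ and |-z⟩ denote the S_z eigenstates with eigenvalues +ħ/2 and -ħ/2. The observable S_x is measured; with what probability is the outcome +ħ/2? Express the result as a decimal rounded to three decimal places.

|+x⟩ = (|+z⟩ + |-z⟩)/√2, so ⟨+x|ψ⟩ = (6) / (√2·√20).
P = |6|² / 40 = 36/40.

0.900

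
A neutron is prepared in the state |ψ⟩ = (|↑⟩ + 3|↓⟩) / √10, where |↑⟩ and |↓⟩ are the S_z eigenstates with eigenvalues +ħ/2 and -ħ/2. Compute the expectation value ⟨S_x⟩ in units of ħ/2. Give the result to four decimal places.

⟨σ_x⟩ = 2 Re(a* b)/(|a|²+|b|²) with a = 1, b = 3.
a* b = 3, so ⟨σ_x⟩ = 6/10.
⟨S_x⟩ = (ħ/2)·⟨σ_x⟩.

0.6000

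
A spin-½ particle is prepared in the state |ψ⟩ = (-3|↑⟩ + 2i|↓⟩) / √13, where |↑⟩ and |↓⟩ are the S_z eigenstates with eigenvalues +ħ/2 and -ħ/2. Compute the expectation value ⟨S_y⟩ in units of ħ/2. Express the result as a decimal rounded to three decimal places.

⟨σ_y⟩ = 2 Im(a* b)/(|a|²+|b|²) with a = -3, b = 2i.
a* b = -6i, so ⟨σ_y⟩ = -12/13.
⟨S_y⟩ = (ħ/2)·⟨σ_y⟩.

-0.923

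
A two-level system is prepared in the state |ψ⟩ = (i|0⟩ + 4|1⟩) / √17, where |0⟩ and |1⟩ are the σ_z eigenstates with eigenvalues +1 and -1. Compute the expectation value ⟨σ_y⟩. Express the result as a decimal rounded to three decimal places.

⟨σ_y⟩ = 2 Im(a* b)/(|a|²+|b|²) with a = i, b = 4.
a* b = -4i, so ⟨σ_y⟩ = -8/17.

-0.471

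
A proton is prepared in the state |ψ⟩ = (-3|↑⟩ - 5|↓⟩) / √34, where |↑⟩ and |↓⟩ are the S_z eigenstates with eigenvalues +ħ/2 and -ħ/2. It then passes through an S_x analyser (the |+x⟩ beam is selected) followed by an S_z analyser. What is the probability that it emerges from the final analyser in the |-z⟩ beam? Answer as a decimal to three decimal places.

First analyser (S_x): P(|+x⟩) = |⟨+x|ψ⟩|² = 64/68.
After stage 1 the state is |+x⟩; P(|-z⟩) = |⟨-z|+x⟩|² = 1/2.
Joint probability = 64/68 × 1/2 = 0.471.

0.471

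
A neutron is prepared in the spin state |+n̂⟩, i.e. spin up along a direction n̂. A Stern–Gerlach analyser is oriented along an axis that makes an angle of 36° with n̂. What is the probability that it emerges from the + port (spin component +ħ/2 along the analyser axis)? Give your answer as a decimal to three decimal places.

For spin-½, the probability of finding spin-up along an axis at angle θ to the initial spin direction is cos²(θ/2); spin-down is sin²(θ/2).
θ = 36°, so P = cos²(18°) ≈ 0.905.

0.905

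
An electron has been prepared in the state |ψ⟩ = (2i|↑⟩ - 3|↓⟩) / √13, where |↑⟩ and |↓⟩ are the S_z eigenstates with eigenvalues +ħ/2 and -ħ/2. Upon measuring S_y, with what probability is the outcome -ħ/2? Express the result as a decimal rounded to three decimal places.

0.038

|-y⟩ = (|↑⟩ - i|↓⟩)/√2, so ⟨-y|ψ⟩ = (-i) / (√2·√13).
P = |-i|² / 26 = 1/26.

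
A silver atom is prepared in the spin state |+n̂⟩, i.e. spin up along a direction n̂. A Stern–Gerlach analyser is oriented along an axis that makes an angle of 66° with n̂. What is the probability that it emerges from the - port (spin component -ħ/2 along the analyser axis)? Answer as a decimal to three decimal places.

For spin-½, the probability of finding spin-up along an axis at angle θ to the initial spin direction is cos²(θ/2); spin-down is sin²(θ/2).
θ = 66°, so P = sin²(33°) ≈ 0.297.

0.297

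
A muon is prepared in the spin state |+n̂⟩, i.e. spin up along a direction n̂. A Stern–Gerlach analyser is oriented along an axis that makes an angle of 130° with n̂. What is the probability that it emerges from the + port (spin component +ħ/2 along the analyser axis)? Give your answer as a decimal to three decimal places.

0.179

For spin-½, the probability of finding spin-up along an axis at angle θ to the initial spin direction is cos²(θ/2); spin-down is sin²(θ/2).
θ = 130°, so P = cos²(65°) ≈ 0.179.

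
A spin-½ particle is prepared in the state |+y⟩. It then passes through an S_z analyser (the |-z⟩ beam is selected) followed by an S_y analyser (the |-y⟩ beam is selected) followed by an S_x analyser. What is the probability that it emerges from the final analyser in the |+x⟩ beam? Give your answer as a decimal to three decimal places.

First analyser (S_z): from |+y⟩, P(|-z⟩) = 1/2.
After stage 1 the state is |-z⟩; P(|-y⟩) = |⟨-y|-z⟩|² = 1/2.
After stage 2 the state is |-y⟩; P(|+x⟩) = |⟨+x|-y⟩|² = 1/2.
Joint probability = 1/2 × 1/2 × 1/2 = 0.125.

0.125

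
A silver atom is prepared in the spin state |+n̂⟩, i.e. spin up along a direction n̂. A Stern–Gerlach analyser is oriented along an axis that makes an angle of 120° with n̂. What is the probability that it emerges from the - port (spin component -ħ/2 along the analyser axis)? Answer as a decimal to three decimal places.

For spin-½, the probability of finding spin-up along an axis at angle θ to the initial spin direction is cos²(θ/2); spin-down is sin²(θ/2).
θ = 120°, so P = sin²(60°) ≈ 0.750.

0.750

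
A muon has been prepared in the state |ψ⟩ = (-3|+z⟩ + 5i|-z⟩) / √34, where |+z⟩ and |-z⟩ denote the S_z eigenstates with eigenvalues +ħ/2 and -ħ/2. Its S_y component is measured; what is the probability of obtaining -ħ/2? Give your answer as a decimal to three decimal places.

|-y⟩ = (|+z⟩ - i|-z⟩)/√2, so ⟨-y|ψ⟩ = (-8) / (√2·√34).
P = |-8|² / 68 = 64/68.

0.941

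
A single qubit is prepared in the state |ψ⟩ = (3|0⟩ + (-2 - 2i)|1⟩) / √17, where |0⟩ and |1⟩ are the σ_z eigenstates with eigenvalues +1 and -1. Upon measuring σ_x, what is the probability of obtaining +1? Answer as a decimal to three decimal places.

0.147

|+x⟩ = (|0⟩ + |1⟩)/√2, so ⟨+x|ψ⟩ = (1 - 2i) / (√2·√17).
P = |1 - 2i|² / 34 = 5/34.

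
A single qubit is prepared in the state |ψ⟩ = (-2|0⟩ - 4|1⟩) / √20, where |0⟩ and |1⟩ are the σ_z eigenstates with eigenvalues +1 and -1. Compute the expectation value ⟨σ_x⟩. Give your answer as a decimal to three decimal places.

⟨σ_x⟩ = 2 Re(a* b)/(|a|²+|b|²) with a = -2, b = -4.
a* b = 8, so ⟨σ_x⟩ = 16/20.

0.800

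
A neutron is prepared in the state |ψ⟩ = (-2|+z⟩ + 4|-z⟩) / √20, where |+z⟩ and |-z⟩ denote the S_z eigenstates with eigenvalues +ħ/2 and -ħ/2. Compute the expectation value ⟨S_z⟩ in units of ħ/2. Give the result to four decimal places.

⟨σ_z⟩ = |a|² - |b|² divided by |a|²+|b|², with a, b the |+z⟩, |-z⟩ amplitudes.
= (4 - 16)/20 = -12/20.
⟨S_z⟩ = (ħ/2)·⟨σ_z⟩.

-0.6000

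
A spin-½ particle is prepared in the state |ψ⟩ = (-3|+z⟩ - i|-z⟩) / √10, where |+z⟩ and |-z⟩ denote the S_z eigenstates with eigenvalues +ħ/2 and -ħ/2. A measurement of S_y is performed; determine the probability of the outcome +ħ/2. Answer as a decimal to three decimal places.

|+y⟩ = (|+z⟩ + i|-z⟩)/√2, so ⟨+y|ψ⟩ = (-4) / (√2·√10).
P = |-4|² / 20 = 16/20.

0.800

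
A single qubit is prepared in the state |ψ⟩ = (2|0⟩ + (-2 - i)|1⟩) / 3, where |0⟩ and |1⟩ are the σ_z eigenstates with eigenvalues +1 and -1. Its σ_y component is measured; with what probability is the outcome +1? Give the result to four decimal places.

|+y⟩ = (|0⟩ + i|1⟩)/√2, so ⟨+y|ψ⟩ = (1 + 2i) / (√2·3).
P = |1 + 2i|² / 18 = 5/18.

0.2778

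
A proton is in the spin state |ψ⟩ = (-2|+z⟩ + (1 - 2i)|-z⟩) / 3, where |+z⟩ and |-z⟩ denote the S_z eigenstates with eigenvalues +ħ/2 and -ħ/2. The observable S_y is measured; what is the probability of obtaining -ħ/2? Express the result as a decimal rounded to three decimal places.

0.056

|-y⟩ = (|+z⟩ - i|-z⟩)/√2, so ⟨-y|ψ⟩ = (i) / (√2·3).
P = |i|² / 18 = 1/18.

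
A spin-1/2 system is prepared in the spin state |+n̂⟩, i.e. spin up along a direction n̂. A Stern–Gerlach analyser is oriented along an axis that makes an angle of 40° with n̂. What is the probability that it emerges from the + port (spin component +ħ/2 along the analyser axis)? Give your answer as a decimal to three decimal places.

0.883

For spin-½, the probability of finding spin-up along an axis at angle θ to the initial spin direction is cos²(θ/2); spin-down is sin²(θ/2).
θ = 40°, so P = cos²(20°) ≈ 0.883.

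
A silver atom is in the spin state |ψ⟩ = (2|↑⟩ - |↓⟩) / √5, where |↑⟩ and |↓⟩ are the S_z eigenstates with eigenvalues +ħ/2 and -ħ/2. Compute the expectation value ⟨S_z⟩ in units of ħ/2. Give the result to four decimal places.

⟨σ_z⟩ = |a|² - |b|² divided by |a|²+|b|², with a, b the |↑⟩, |↓⟩ amplitudes.
= (4 - 1)/5 = 3/5.
⟨S_z⟩ = (ħ/2)·⟨σ_z⟩.

0.6000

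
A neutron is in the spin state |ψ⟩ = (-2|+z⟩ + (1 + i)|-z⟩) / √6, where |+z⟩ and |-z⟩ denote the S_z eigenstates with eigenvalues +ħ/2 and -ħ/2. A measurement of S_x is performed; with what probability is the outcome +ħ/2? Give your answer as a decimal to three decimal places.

0.167

|+x⟩ = (|+z⟩ + |-z⟩)/√2, so ⟨+x|ψ⟩ = (-1 + i) / (√2·√6).
P = |-1 + i|² / 12 = 2/12.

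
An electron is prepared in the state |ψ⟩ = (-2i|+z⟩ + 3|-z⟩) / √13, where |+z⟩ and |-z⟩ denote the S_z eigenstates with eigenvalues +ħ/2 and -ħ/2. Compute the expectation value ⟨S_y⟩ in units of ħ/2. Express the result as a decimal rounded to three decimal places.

0.923

⟨σ_y⟩ = 2 Im(a* b)/(|a|²+|b|²) with a = -2i, b = 3.
a* b = 6i, so ⟨σ_y⟩ = 12/13.
⟨S_y⟩ = (ħ/2)·⟨σ_y⟩.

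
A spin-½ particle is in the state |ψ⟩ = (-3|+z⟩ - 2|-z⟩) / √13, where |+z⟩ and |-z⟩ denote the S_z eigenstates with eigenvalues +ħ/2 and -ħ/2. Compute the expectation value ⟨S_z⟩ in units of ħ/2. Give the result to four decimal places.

⟨σ_z⟩ = |a|² - |b|² divided by |a|²+|b|², with a, b the |+z⟩, |-z⟩ amplitudes.
= (9 - 4)/13 = 5/13.
⟨S_z⟩ = (ħ/2)·⟨σ_z⟩.

0.3846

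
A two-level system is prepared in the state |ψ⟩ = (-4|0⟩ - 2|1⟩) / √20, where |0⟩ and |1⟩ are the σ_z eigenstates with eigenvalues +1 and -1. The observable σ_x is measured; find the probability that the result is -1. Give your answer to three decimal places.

0.100

|-x⟩ = (|0⟩ - |1⟩)/√2, so ⟨-x|ψ⟩ = (-2) / (√2·√20).
P = |-2|² / 40 = 4/40.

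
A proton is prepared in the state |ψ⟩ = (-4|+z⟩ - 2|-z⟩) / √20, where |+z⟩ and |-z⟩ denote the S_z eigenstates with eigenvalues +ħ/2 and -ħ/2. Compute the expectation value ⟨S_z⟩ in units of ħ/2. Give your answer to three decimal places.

⟨σ_z⟩ = |a|² - |b|² divided by |a|²+|b|², with a, b the |+z⟩, |-z⟩ amplitudes.
= (16 - 4)/20 = 12/20.
⟨S_z⟩ = (ħ/2)·⟨σ_z⟩.

0.600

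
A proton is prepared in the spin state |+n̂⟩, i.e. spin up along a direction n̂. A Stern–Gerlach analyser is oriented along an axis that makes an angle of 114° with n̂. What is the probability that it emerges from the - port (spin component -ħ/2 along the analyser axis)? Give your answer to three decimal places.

0.703

For spin-½, the probability of finding spin-up along an axis at angle θ to the initial spin direction is cos²(θ/2); spin-down is sin²(θ/2).
θ = 114°, so P = sin²(57°) ≈ 0.703.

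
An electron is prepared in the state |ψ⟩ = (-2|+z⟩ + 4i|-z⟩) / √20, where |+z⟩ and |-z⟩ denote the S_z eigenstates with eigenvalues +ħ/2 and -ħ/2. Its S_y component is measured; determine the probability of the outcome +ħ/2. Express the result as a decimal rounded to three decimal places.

|+y⟩ = (|+z⟩ + i|-z⟩)/√2, so ⟨+y|ψ⟩ = (2) / (√2·√20).
P = |2|² / 40 = 4/40.

0.100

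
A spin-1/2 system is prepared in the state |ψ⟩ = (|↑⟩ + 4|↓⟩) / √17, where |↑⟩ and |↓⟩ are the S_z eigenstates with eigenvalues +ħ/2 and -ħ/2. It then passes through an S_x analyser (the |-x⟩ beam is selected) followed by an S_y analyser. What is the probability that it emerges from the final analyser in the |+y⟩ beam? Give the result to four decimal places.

0.1324

First analyser (S_x): P(|-x⟩) = |⟨-x|ψ⟩|² = 9/34.
After stage 1 the state is |-x⟩; P(|+y⟩) = |⟨+y|-x⟩|² = 1/2.
Joint probability = 9/34 × 1/2 = 0.1324.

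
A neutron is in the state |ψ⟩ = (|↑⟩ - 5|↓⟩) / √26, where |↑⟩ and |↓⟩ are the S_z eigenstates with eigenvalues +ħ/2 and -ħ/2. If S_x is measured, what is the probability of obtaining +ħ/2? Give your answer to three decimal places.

0.308

|+x⟩ = (|↑⟩ + |↓⟩)/√2, so ⟨+x|ψ⟩ = (-4) / (√2·√26).
P = |-4|² / 52 = 16/52.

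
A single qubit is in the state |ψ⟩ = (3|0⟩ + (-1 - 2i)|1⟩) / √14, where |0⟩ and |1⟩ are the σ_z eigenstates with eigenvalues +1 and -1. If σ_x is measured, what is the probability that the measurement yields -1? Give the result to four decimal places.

0.7143

|-x⟩ = (|0⟩ - |1⟩)/√2, so ⟨-x|ψ⟩ = (4 + 2i) / (√2·√14).
P = |4 + 2i|² / 28 = 20/28.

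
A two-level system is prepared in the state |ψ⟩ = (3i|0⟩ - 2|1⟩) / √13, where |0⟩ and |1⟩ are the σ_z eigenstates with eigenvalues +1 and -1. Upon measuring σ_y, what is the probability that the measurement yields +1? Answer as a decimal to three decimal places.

|+y⟩ = (|0⟩ + i|1⟩)/√2, so ⟨+y|ψ⟩ = (5i) / (√2·√13).
P = |5i|² / 26 = 25/26.

0.962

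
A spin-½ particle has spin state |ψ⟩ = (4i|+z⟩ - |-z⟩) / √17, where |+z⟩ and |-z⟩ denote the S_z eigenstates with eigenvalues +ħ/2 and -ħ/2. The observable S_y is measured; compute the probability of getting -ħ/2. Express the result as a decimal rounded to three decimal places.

0.265

|-y⟩ = (|+z⟩ - i|-z⟩)/√2, so ⟨-y|ψ⟩ = (3i) / (√2·√17).
P = |3i|² / 34 = 9/34.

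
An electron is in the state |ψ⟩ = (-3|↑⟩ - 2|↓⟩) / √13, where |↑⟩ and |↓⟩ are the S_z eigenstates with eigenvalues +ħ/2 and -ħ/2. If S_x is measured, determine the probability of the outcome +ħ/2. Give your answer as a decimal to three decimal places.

|+x⟩ = (|↑⟩ + |↓⟩)/√2, so ⟨+x|ψ⟩ = (-5) / (√2·√13).
P = |-5|² / 26 = 25/26.

0.962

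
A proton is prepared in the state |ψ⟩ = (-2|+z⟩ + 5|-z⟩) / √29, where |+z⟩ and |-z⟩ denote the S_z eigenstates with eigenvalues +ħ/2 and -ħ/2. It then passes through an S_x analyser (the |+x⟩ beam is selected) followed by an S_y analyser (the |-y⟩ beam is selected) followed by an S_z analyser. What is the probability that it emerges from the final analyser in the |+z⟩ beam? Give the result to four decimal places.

0.0388

First analyser (S_x): P(|+x⟩) = |⟨+x|ψ⟩|² = 9/58.
After stage 1 the state is |+x⟩; P(|-y⟩) = |⟨-y|+x⟩|² = 1/2.
After stage 2 the state is |-y⟩; P(|+z⟩) = |⟨+z|-y⟩|² = 1/2.
Joint probability = 9/58 × 1/2 × 1/2 = 0.0388.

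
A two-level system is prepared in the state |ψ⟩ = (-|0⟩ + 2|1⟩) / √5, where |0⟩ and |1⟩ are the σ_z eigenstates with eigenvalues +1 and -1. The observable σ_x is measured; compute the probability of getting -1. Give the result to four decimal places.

|-x⟩ = (|0⟩ - |1⟩)/√2, so ⟨-x|ψ⟩ = (-3) / (√2·√5).
P = |-3|² / 10 = 9/10.

0.9000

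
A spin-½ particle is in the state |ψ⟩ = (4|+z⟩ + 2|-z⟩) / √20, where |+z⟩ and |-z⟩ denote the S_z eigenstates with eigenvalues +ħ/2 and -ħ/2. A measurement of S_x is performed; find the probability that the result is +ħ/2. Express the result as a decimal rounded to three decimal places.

|+x⟩ = (|+z⟩ + |-z⟩)/√2, so ⟨+x|ψ⟩ = (6) / (√2·√20).
P = |6|² / 40 = 36/40.

0.900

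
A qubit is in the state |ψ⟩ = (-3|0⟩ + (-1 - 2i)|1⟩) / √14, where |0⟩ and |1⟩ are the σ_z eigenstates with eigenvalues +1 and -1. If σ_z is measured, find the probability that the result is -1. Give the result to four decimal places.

0.3571

The -1 outcome corresponds to |1⟩. Its amplitude in |ψ⟩ is (-1 - 2i)/√14.
P = |-1 - 2i|² / 14 = 5/14.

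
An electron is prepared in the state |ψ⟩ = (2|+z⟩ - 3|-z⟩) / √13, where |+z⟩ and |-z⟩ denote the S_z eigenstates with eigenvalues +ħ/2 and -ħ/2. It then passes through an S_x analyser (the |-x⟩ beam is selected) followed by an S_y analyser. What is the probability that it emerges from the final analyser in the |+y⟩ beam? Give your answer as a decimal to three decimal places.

First analyser (S_x): P(|-x⟩) = |⟨-x|ψ⟩|² = 25/26.
After stage 1 the state is |-x⟩; P(|+y⟩) = |⟨+y|-x⟩|² = 1/2.
Joint probability = 25/26 × 1/2 = 0.481.

0.481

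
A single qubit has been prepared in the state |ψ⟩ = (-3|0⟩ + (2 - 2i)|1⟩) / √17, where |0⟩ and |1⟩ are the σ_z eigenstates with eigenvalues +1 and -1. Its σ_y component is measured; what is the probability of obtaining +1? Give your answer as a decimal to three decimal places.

|+y⟩ = (|0⟩ + i|1⟩)/√2, so ⟨+y|ψ⟩ = (-5 - 2i) / (√2·√17).
P = |-5 - 2i|² / 34 = 29/34.

0.853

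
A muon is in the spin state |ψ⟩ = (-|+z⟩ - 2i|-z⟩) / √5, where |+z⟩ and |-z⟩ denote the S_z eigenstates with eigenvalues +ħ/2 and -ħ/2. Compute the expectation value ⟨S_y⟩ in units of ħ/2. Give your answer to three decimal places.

0.800

⟨σ_y⟩ = 2 Im(a* b)/(|a|²+|b|²) with a = -1, b = -2i.
a* b = 2i, so ⟨σ_y⟩ = 4/5.
⟨S_y⟩ = (ħ/2)·⟨σ_y⟩.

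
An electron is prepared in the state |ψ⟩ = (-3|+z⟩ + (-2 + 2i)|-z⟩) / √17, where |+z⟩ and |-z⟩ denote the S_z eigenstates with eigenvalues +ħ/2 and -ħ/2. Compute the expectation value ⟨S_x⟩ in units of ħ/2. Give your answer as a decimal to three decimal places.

0.706

⟨σ_x⟩ = 2 Re(a* b)/(|a|²+|b|²) with a = -3, b = (-2 + 2i).
a* b = (6 - 6i), so ⟨σ_x⟩ = 12/17.
⟨S_x⟩ = (ħ/2)·⟨σ_x⟩.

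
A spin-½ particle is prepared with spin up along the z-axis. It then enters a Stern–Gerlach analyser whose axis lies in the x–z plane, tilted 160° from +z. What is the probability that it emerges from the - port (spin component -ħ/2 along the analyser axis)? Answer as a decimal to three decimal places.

0.970

For spin-½, the probability of finding spin-up along an axis at angle θ to the initial spin direction is cos²(θ/2); spin-down is sin²(θ/2).
θ = 160°, so P = sin²(80°) ≈ 0.970.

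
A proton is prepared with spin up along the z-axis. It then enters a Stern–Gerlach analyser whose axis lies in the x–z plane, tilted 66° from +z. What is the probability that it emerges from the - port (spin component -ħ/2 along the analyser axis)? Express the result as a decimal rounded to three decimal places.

For spin-½, the probability of finding spin-up along an axis at angle θ to the initial spin direction is cos²(θ/2); spin-down is sin²(θ/2).
θ = 66°, so P = sin²(33°) ≈ 0.297.

0.297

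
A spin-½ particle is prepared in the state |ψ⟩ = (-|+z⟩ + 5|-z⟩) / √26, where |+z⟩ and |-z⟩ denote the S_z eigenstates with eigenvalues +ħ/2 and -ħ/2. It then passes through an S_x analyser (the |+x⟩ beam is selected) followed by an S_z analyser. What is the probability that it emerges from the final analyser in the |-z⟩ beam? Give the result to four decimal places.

First analyser (S_x): P(|+x⟩) = |⟨+x|ψ⟩|² = 16/52.
After stage 1 the state is |+x⟩; P(|-z⟩) = |⟨-z|+x⟩|² = 1/2.
Joint probability = 16/52 × 1/2 = 0.1538.

0.1538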